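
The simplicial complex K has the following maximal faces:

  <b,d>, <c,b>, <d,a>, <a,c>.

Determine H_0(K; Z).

K has 4 vertices, 4 edges.
rank ∂_0 = 0, rank ∂_1 = 3 ⇒ b_0 = 4 − 0 − 3 = 1; all invariant factors of ∂_1 are 1 so no torsion. So H_0 ≅ Z.

H_0 = Z.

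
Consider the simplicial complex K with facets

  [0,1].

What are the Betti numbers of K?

We work with the vertex ordering 0 < 1. The simplices of K, each written with vertices in increasing order, are:

  0-simplices (2): [0], [1]
  1-simplices (1): [0,1]

so the chain groups are C_0 ≅ Z^2, C_1 ≅ Z^1.

∂_1: C_1 → C_0 maps an edge to its endpoints' difference, ∂[p,q] = q − p. For instance
  ∂[0,1] = [1] − [0].
The resulting 2×1 matrix has rank 1, and its Smith normal form has invariant factors (1).

Now H_k = ker ∂_k / im ∂_{k+1}, so:

  H_0: rank C_0 − rank ∂_1 = 2 − 1 = 1, and the invariant factors of ∂_1 are all 1, so H_0 ≅ Z.
  H_1: rank ker ∂_1 − rank ∂_2 = (1 − 1) − 0 = 0, and there is no ∂_2, so H_1 ≅ 0.

Hence the Betti numbers are b_0 = 1, b_1 = 0.

b_0 = 1, b_1 = 0.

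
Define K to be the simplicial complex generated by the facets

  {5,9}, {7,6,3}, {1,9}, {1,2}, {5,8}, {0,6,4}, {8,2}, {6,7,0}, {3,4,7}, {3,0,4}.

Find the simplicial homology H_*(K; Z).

H_0 = Z^2,  H_1 = Z^2,  H_2 = 0.

Order the vertices as 0 < 1 < 2 < 3 < 4 < 5 < 6 < 7 < 8 < 9. Listing each simplex with vertices in this order, K has dimension 2 with simplices:

  0-simplices (10): [0], [1], [2], [3], [4], [5], [6], [7], [8], [9]
  1-simplices (15): [0,3], [0,4], [0,6], [0,7], [1,2], [1,9], [2,8], [3,4], [3,6], [3,7], [4,6], [4,7], [5,8], [5,9], [6,7]
  2-simplices (5): [0,3,4], [0,4,6], [0,6,7], [3,4,7], [3,6,7]

so the chain groups are C_0 ≅ Z^10, C_1 ≅ Z^15, C_2 ≅ Z^5.

Boundary ∂_1: C_1 → C_0 maps an edge to its endpoints' difference, ∂[p,q] = q − p. For instance
  ∂[0,7] = [7] − [0].
The 10×15 boundary matrix has rank 8 and Smith normal form diag(1,1,1,1,1,1,1,1).

∂_2: C_2 → C_1 sends each 2-simplex [p,q,r] to [q,r] − [p,r] + [p,q]. For instance
  ∂[0,3,4] = [3,4] − [0,4] + [0,3],
  ∂[3,4,7] = [4,7] − [3,7] + [3,4].
The 15×5 boundary matrix has rank 5 and Smith normal form diag(1,1,1,1,1).

From H_k ≅ ker(∂_k) / im(∂_{k+1}) we obtain:

  H_0: rank C_0 − rank ∂_1 = 10 − 8 = 2, and the invariant factors of ∂_1 are all 1, so H_0 ≅ Z^2.
  H_1: rank ker ∂_1 − rank ∂_2 = (15 − 8) − 5 = 2, and the invariant factors of ∂_2 are all 1, so H_1 ≅ Z^2.
  H_2: rank ker ∂_2 − rank ∂_3 = (5 − 5) − 0 = 0, and there is no ∂_3, so H_2 ≅ 0.

As a check, the Euler characteristic is 10 − 15 + 5 = 0, which agrees with 2 − 2 + 0 = 0.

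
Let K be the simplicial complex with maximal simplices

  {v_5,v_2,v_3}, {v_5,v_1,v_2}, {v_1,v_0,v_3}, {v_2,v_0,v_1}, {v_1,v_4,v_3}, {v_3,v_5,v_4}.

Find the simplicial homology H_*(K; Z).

K has 6 vertices, 12 edges, 6 triangles.
rank ∂_0 = 0, rank ∂_1 = 5 ⇒ b_0 = 6 − 0 − 5 = 1; all invariant factors of ∂_1 are 1 so no torsion. So H_0 = Z.
rank ∂_1 = 5, rank ∂_2 = 6 ⇒ b_1 = 12 − 5 − 6 = 1; all invariant factors of ∂_2 are 1 so no torsion. So H_1 = Z.
rank ∂_2 = 6, rank ∂_3 = 0 ⇒ b_2 = 6 − 6 − 0 = 0. So H_2 = 0.

H_0 = Z,  H_1 = Z,  H_2 = 0.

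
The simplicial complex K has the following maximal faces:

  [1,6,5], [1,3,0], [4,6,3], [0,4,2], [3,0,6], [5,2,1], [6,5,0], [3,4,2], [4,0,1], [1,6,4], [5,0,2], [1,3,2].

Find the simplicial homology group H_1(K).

H_1 ≅ Z/2Z.

Fix the vertex order 0 < 1 < 2 < 3 < 4 < 5 < 6 and write every simplex with vertices in increasing order. Then dim K = 2 and the simplices of K are:

  0-simplices (7): [0], [1], [2], [3], [4], [5], [6]
  1-simplices (18): [0,1], [0,2], [0,3], [0,4], [0,5], [0,6], [1,2], [1,3], [1,4], [1,5], [1,6], [2,3], [2,4], [2,5], [3,4], [3,6], [4,6], [5,6]
  2-simplices (12): [0,1,3], [0,1,4], [0,2,4], [0,2,5], [0,3,6], [0,5,6], [1,2,3], [1,2,5], [1,4,6], [1,5,6], [2,3,4], [3,4,6]

giving chain groups C_0 ≅ Z^7, C_1 ≅ Z^18, C_2 ≅ Z^12.

∂_1: C_1 → C_0 maps an edge to its endpoints' difference, ∂[p,q] = q − p. For instance
  ∂[1,5] = [5] − [1].
The resulting 7×18 matrix has rank 6, and its Smith normal form has invariant factors (1,1,1,1,1,1).

∂_2: C_2 → C_1 sends each 2-simplex [p,q,r] to [q,r] − [p,r] + [p,q]. For instance
  ∂[0,3,6] = [3,6] − [0,6] + [0,3],
  ∂[2,3,4] = [3,4] − [2,4] + [2,3].
This gives a 18×12 integer matrix of rank 12; reducing to Smith normal form yields diagonal entries (1,1,1,1,1,1,1,1,1,1,1,2).

Now H_k = ker ∂_k / im ∂_{k+1}, so:

  H_1: rank ker ∂_1 − rank ∂_2 = (18 − 6) − 12 = 0, and ∂_2 has invariant factor 2 > 1, so H_1 ≅ Z/2Z.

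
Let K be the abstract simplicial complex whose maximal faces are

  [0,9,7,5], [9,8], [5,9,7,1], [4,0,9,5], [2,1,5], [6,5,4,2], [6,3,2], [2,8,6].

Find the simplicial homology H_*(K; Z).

K has 10 vertices, 23 edges, 17 triangles, 4 3-simplices.
rank ∂_0 = 0, rank ∂_1 = 9 ⇒ b_0 = 10 − 0 − 9 = 1; all invariant factors of ∂_1 are 1 so no torsion. So H_0 ≅ Z.
rank ∂_1 = 9, rank ∂_2 = 13 ⇒ b_1 = 23 − 9 − 13 = 1; all invariant factors of ∂_2 are 1 so no torsion. So H_1 ≅ Z.
rank ∂_2 = 13, rank ∂_3 = 4 ⇒ b_2 = 17 − 13 − 4 = 0; all invariant factors of ∂_3 are 1 so no torsion. So H_2 ≅ 0.
rank ∂_3 = 4, rank ∂_4 = 0 ⇒ b_3 = 4 − 4 − 0 = 0. So H_3 ≅ 0.

H_0 ≅ Z,  H_1 ≅ Z,  H_2 = 0,  H_3 = 0.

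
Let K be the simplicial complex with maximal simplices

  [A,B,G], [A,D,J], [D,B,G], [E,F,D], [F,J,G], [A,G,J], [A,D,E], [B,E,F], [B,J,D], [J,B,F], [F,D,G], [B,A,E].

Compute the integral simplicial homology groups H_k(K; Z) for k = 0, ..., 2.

H_0 = Z,  H_1 = Z/2Z,  H_2 = 0.

We work with the vertex ordering A < B < D < E < F < G < J. The simplices of K, each written with vertices in increasing order, are:

  0-simplices (7): A, B, D, E, F, G, J
  1-simplices (18): AB, AD, AE, AG, AJ, BD, BE, BF, BG, BJ, DE, DF, DG, DJ, EF, FG, FJ, GJ
  2-simplices (12): ABE, ABG, ADE, ADJ, AGJ, BDG, BDJ, BEF, BFJ, DEF, DFG, FGJ

so the chain groups are C_0 ≅ Z^7, C_1 ≅ Z^18, C_2 ≅ Z^12.

The boundary map ∂_1: C_1 → C_0 maps an edge to its endpoints' difference, ∂[p,q] = q − p. For instance
  ∂AG = G − A.
This gives a 7×18 integer matrix of rank 6; reducing to Smith normal form yields diagonal entries (1,1,1,1,1,1).

Boundary ∂_2: C_2 → C_1 maps a triangle to the signed sum of its edges. For instance
  ∂BDG = DG − BG + BD,
  ∂FGJ = GJ − FJ + FG.
This gives a 18×12 integer matrix of rank 12; reducing to Smith normal form yields diagonal entries (1,1,1,1,1,1,1,1,1,1,1,2).

Reading off H_k = ker ∂_k / im ∂_{k+1}:

  H_0: rank C_0 − rank ∂_1 = 7 − 6 = 1, and the invariant factors of ∂_1 are all 1, so H_0 = Z.
  H_1: rank ker ∂_1 − rank ∂_2 = (18 − 6) − 12 = 0, and ∂_2 has invariant factor 2 > 1, so H_1 = Z/2Z.
  H_2: rank ker ∂_2 − rank ∂_3 = (12 − 12) − 0 = 0, and there is no ∂_3, so H_2 = 0.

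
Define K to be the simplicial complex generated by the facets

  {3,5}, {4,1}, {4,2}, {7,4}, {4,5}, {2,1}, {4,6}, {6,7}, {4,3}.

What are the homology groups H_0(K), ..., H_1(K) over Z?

H_0 ≅ Z,  H_1 ≅ Z^3.

Take the total order 1 < 2 < 3 < 4 < 5 < 6 < 7 on the vertex set. Then K (dimension 1) consists of the simplices:

  0-simplices (7): [1], [2], [3], [4], [5], [6], [7]
  1-simplices (9): [1,2], [1,4], [2,4], [3,4], [3,5], [4,5], [4,6], [4,7], [6,7]

so the chain groups are C_0 ≅ Z^7, C_1 ≅ Z^9.

Boundary ∂_1: C_1 → C_0 sends each edge [p,q] (with p < q) to q − p. For instance
  ∂[1,4] = [4] − [1].
The resulting 7×9 matrix has rank 6, and its Smith normal form has invariant factors (1,1,1,1,1,1).

Now H_k = ker ∂_k / im ∂_{k+1}, so:

  H_0: rank C_0 − rank ∂_1 = 7 − 6 = 1, and the invariant factors of ∂_1 are all 1, so H_0 = Z.
  H_1: rank ker ∂_1 − rank ∂_2 = (9 − 6) − 0 = 3, and there is no ∂_2, so H_1 = Z^3.

(K is a triangulation of a wedge of 3 circles.)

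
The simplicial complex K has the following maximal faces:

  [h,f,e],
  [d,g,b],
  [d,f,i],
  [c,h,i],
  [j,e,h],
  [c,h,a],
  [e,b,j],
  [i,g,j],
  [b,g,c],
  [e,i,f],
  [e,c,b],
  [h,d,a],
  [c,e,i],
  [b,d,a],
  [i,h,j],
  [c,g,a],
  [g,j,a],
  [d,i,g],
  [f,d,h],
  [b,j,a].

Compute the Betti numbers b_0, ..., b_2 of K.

Fix the vertex order a < b < c < d < e < f < g < h < i < j and write every simplex with vertices in increasing order. Then dim K = 2 and the simplices of K are:

  0-simplices (10): a, b, c, d, e, f, g, h, i, j
  1-simplices (30): ab, ac, ad, ag, ah, aj, bc, bd, be, bg, bj, ce, cg, ch, ci, df, dg, dh, di, ef, eh, ei, ej, fh, fi, gi, gj, hi, hj, ij
  2-simplices (20): abd, abj, acg, ach, adh, agj, bce, bcg, bdg, bej, cei, chi, dfh, dfi, dgi, efh, efi, ehj, gij, hij

giving chain groups C_0 ≅ Z^10, C_1 ≅ Z^30, C_2 ≅ Z^20.

Boundary ∂_1: C_1 → C_0 maps an edge to its endpoints' difference, ∂[p,q] = q − p. For instance
  ∂df = f − d.
As a 10×30 matrix over Z this has rank 9, with invariant factors (1,1,1,1,1,1,1,1,1).

∂_2: C_2 → C_1 maps a triangle to the signed sum of its edges. For instance
  ∂bcg = cg − bg + bc,
  ∂efi = fi − ei + ef.
The resulting 30×20 matrix has rank 20, and its Smith normal form has invariant factors (1,1,1,1,1,1,1,1,1,1,1,1,1,1,1,1,1,1,1,2).

Now H_k = ker ∂_k / im ∂_{k+1}, so:

  H_0: rank C_0 − rank ∂_1 = 10 − 9 = 1, and the invariant factors of ∂_1 are all 1, so H_0 = Z.
  H_1: rank ker ∂_1 − rank ∂_2 = (30 − 9) − 20 = 1, and ∂_2 has invariant factor 2 > 1, so H_1 = Z ⊕ Z/2Z.
  H_2: rank ker ∂_2 − rank ∂_3 = (20 − 20) − 0 = 0, and there is no ∂_3, so H_2 = 0.

Hence the Betti numbers are b_0 = 1, b_1 = 1, b_2 = 0.

b_0 = 1, b_1 = 1, b_2 = 0.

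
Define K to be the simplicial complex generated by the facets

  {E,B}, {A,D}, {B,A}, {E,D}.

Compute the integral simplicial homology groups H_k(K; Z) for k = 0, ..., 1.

H_0 ≅ Z,  H_1 ≅ Z.

Order the vertices as A < B < D < E. Listing each simplex with vertices in this order, K has dimension 1 with simplices:

  0-simplices (4): A, B, D, E
  1-simplices (4): AB, AD, BE, DE

giving chain groups C_0 ≅ Z^4, C_1 ≅ Z^4.

∂_1: C_1 → C_0 sends each edge [p,q] (with p < q) to q − p. For instance
  ∂AD = D − A.
As a 4×4 matrix over Z this has rank 3, with invariant factors (1,1,1).

Now H_k = ker ∂_k / im ∂_{k+1}, so:

  H_0: rank C_0 − rank ∂_1 = 4 − 3 = 1, and the invariant factors of ∂_1 are all 1, so H_0 ≅ Z.
  H_1: rank ker ∂_1 − rank ∂_2 = (4 − 3) − 0 = 1, and there is no ∂_2, so H_1 ≅ Z.

(K is a triangulation of the circle S^1.)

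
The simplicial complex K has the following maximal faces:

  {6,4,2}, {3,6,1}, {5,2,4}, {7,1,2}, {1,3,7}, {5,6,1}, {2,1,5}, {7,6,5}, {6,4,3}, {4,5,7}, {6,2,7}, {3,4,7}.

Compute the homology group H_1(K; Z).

Fix the vertex order 1 < 2 < 3 < 4 < 5 < 6 < 7 and write every simplex with vertices in increasing order. Then dim K = 2 and the simplices of K are:

  0-simplices (7): [1], [2], [3], [4], [5], [6], [7]
  1-simplices (18): [1,2], [1,3], [1,5], [1,6], [1,7], [2,4], [2,5], [2,6], [2,7], [3,4], [3,6], [3,7], [4,5], [4,6], [4,7], [5,6], [5,7], [6,7]
  2-simplices (12): [1,2,5], [1,2,7], [1,3,6], [1,3,7], [1,5,6], [2,4,5], [2,4,6], [2,6,7], [3,4,6], [3,4,7], [4,5,7], [5,6,7]

so the chain groups are C_0 ≅ Z^7, C_1 ≅ Z^18, C_2 ≅ Z^12.

∂_1: C_1 → C_0 maps an edge to its endpoints' difference, ∂[p,q] = q − p. For instance
  ∂[3,4] = [4] − [3].
The resulting 7×18 matrix has rank 6, and its Smith normal form has invariant factors (1,1,1,1,1,1).

The boundary map ∂_2: C_2 → C_1 maps a triangle to the signed sum of its edges. For instance
  ∂[3,4,7] = [4,7] − [3,7] + [3,4],
  ∂[4,5,7] = [5,7] − [4,7] + [4,5].
As a 18×12 matrix over Z this has rank 12, with invariant factors (1,1,1,1,1,1,1,1,1,1,1,2).

Now H_k = ker ∂_k / im ∂_{k+1}, so:

  H_1: rank ker ∂_1 − rank ∂_2 = (18 − 6) − 12 = 0, and ∂_2 has invariant factor 2 > 1, so H_1 ≅ Z_2.

H_1 ≅ Z_2.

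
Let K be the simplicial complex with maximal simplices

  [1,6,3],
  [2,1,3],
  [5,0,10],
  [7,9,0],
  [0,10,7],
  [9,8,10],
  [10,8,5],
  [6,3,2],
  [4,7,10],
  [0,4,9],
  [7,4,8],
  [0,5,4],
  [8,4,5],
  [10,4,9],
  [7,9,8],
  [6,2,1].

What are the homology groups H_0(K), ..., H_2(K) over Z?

Order the vertices as 0 < 1 < 2 < 3 < 4 < 5 < 6 < 7 < 8 < 9 < 10. Listing each simplex with vertices in this order, K has dimension 2 with simplices:

  0-simplices (11): [0], [1], [2], [3], [4], [5], [6], [7], [8], [9], [10]
  1-simplices (24): (24 of them)
  2-simplices (16): [0,4,5], [0,4,9], [0,5,10], [0,7,9], [0,7,10], [1,2,3], [1,2,6], [1,3,6], [2,3,6], [4,5,8], [4,7,8], [4,7,10], [4,9,10], [5,8,10], [7,8,9], [8,9,10]

so the chain groups are C_0 ≅ Z^11, C_1 ≅ Z^24, C_2 ≅ Z^16.

∂_1: C_1 → C_0 sends each edge [p,q] (with p < q) to q − p. For instance
  ∂[8,10] = [10] − [8].
The resulting 11×24 matrix has rank 9, and its Smith normal form has invariant factors (1,1,1,1,1,1,1,1,1).

∂_2: C_2 → C_1 maps a triangle to the signed sum of its edges. For instance
  ∂[0,7,10] = [7,10] − [0,10] + [0,7],
  ∂[0,4,5] = [4,5] − [0,5] + [0,4].
The resulting 24×16 matrix has rank 15, and its Smith normal form has invariant factors (1,1,1,1,1,1,1,1,1,1,1,1,1,1,2).

Reading off H_k = ker ∂_k / im ∂_{k+1}:

  H_0: rank C_0 − rank ∂_1 = 11 − 9 = 2, and the invariant factors of ∂_1 are all 1, so H_0 ≅ Z^2.
  H_1: rank ker ∂_1 − rank ∂_2 = (24 − 9) − 15 = 0, and ∂_2 has invariant factor 2 > 1, so H_1 ≅ Z/2.
  H_2: rank ker ∂_2 − rank ∂_3 = (16 − 15) − 0 = 1, and there is no ∂_3, so H_2 ≅ Z.

As a check, the Euler characteristic is 11 − 24 + 16 = 3, which agrees with 2 − 0 + 1 = 3.

H_0 = Z^2,  H_1 = Z/2,  H_2 = Z.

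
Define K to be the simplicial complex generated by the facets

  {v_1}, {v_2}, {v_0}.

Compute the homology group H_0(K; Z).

Take the total order v_0 < v_1 < v_2 on the vertex set. Then K (dimension 0) consists of the simplices:

  0-simplices (3): [v_0], [v_1], [v_2]

giving chain groups C_0 ≅ Z^3.

From H_k ≅ ker(∂_k) / im(∂_{k+1}) we obtain:

  H_0: rank C_0 − rank ∂_1 = 3 − 0 = 3, and there is no ∂_1, so H_0 = Z^3.

(K is a triangulation of a set of 3 points.)

H_0 = Z^3.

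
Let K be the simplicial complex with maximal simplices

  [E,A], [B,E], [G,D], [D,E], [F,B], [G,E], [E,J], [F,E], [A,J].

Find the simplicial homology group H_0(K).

Fix the vertex order A < B < D < E < F < G < J and write every simplex with vertices in increasing order. Then dim K = 1 and the simplices of K are:

  0-simplices (7): A, B, D, E, F, G, J
  1-simplices (9): AE, AJ, BE, BF, DE, DG, EF, EG, EJ

Hence C_0 ≅ Z^7, C_1 ≅ Z^9.

The boundary map ∂_1: C_1 → C_0 maps an edge to its endpoints' difference, ∂[p,q] = q − p.
As a 7×9 matrix over Z this has rank 6, with invariant factors (1,1,1,1,1,1).

Now H_k = ker ∂_k / im ∂_{k+1}, so:

  H_0: rank C_0 − rank ∂_1 = 7 − 6 = 1, and the invariant factors of ∂_1 are all 1, so H_0 ≅ Z.

H_0 = Z.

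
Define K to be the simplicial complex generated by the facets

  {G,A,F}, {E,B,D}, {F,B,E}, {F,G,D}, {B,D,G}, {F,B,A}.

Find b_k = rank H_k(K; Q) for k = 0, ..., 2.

We work with the vertex ordering A < B < D < E < F < G. The simplices of K, each written with vertices in increasing order, are:

  0-simplices (6): A, B, D, E, F, G
  1-simplices (12): AB, AF, AG, BD, BE, BF, BG, DE, DF, DG, EF, FG
  2-simplices (6): ABF, AFG, BDE, BDG, BEF, DFG

so the chain groups are C_0 ≅ Z^6, C_1 ≅ Z^12, C_2 ≅ Z^6.

∂_1: C_1 → C_0 is given by ∂[p,q] = [q] − [p]. For instance
  ∂BE = E − B.
The 6×12 boundary matrix has rank 5 and Smith normal form diag(1,1,1,1,1).

Boundary ∂_2: C_2 → C_1 maps a triangle to the signed sum of its edges. For instance
  ∂ABF = BF − AF + AB,
  ∂BEF = EF − BF + BE.
This gives a 12×6 integer matrix of rank 6; reducing to Smith normal form yields diagonal entries (1,1,1,1,1,1).

Reading off H_k = ker ∂_k / im ∂_{k+1}:

  H_0: rank C_0 − rank ∂_1 = 6 − 5 = 1, and the invariant factors of ∂_1 are all 1, so H_0 ≅ Z.
  H_1: rank ker ∂_1 − rank ∂_2 = (12 − 5) − 6 = 1, and the invariant factors of ∂_2 are all 1, so H_1 ≅ Z.
  H_2: rank ker ∂_2 − rank ∂_3 = (6 − 6) − 0 = 0, and there is no ∂_3, so H_2 ≅ 0.

(K is a triangulation of the cylinder S^1 x I.)

Hence the Betti numbers are b_0 = 1, b_1 = 1, b_2 = 0.

b_0 = 1, b_1 = 1, b_2 = 0.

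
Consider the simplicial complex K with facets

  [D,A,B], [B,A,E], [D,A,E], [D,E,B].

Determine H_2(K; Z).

H_2 ≅ Z.

Fix the vertex order A < B < D < E and write every simplex with vertices in increasing order. Then dim K = 2 and the simplices of K are:

  0-simplices (4): A, B, D, E
  1-simplices (6): AB, AD, AE, BD, BE, DE
  2-simplices (4): ABD, ABE, ADE, BDE

Hence C_0 ≅ Z^4, C_1 ≅ Z^6, C_2 ≅ Z^4.

The boundary map ∂_1: C_1 → C_0 sends each edge [p,q] (with p < q) to q − p.
The resulting 4×6 matrix has rank 3, and its Smith normal form has invariant factors (1,1,1).

∂_2: C_2 → C_1 maps a triangle to the signed sum of its edges. For instance
  ∂ADE = DE − AE + AD,
  ∂ABE = BE − AE + AB.
The 6×4 boundary matrix has rank 3 and Smith normal form diag(1,1,1).

Reading off H_k = ker ∂_k / im ∂_{k+1}:

  H_2: rank ker ∂_2 − rank ∂_3 = (4 − 3) − 0 = 1, and there is no ∂_3, so H_2 ≅ Z.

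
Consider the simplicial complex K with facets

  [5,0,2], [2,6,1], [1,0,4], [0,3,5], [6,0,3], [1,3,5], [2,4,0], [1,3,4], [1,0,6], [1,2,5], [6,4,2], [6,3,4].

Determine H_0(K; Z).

H_0 = Z.

Take the total order 0 < 1 < 2 < 3 < 4 < 5 < 6 on the vertex set. Then K (dimension 2) consists of the simplices:

  0-simplices (7): [0], [1], [2], [3], [4], [5], [6]
  1-simplices (18): [0,1], [0,2], [0,3], [0,4], [0,5], [0,6], [1,2], [1,3], [1,4], [1,5], [1,6], [2,4], [2,5], [2,6], [3,4], [3,5], [3,6], [4,6]
  2-simplices (12): [0,1,4], [0,1,6], [0,2,4], [0,2,5], [0,3,5], [0,3,6], [1,2,5], [1,2,6], [1,3,4], [1,3,5], [2,4,6], [3,4,6]

Hence C_0 ≅ Z^7, C_1 ≅ Z^18, C_2 ≅ Z^12.

Boundary ∂_1: C_1 → C_0 sends each edge [p,q] (with p < q) to q − p. For instance
  ∂[3,6] = [6] − [3].
The 7×18 boundary matrix has rank 6 and Smith normal form diag(1,1,1,1,1,1).

Boundary ∂_2: C_2 → C_1 sends each 2-simplex [p,q,r] to [q,r] − [p,r] + [p,q]. For instance
  ∂[1,2,5] = [2,5] − [1,5] + [1,2],
  ∂[3,4,6] = [4,6] − [3,6] + [3,4].
The resulting 18×12 matrix has rank 12, and its Smith normal form has invariant factors (1,1,1,1,1,1,1,1,1,1,1,2).

Reading off H_k = ker ∂_k / im ∂_{k+1}:

  H_0: rank C_0 − rank ∂_1 = 7 − 6 = 1, and the invariant factors of ∂_1 are all 1, so H_0 = Z.

(K is a triangulation of the real projective plane RP^2.)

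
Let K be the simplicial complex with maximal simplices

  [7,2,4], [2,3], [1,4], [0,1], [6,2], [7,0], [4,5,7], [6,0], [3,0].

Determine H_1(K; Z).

Fix the vertex order 0 < 1 < 2 < 3 < 4 < 5 < 6 < 7 and write every simplex with vertices in increasing order. Then dim K = 2 and the simplices of K are:

  0-simplices (8): [0], [1], [2], [3], [4], [5], [6], [7]
  1-simplices (12): [0,1], [0,3], [0,6], [0,7], [1,4], [2,3], [2,4], [2,6], [2,7], [4,5], [4,7], [5,7]
  2-simplices (2): [2,4,7], [4,5,7]

so the chain groups are C_0 ≅ Z^8, C_1 ≅ Z^12, C_2 ≅ Z^2.

The boundary map ∂_1: C_1 → C_0 sends each edge [p,q] (with p < q) to q − p. For instance
  ∂[0,7] = [7] − [0].
The 8×12 boundary matrix has rank 7 and Smith normal form diag(1,1,1,1,1,1,1).

The boundary map ∂_2: C_2 → C_1 maps a triangle to the signed sum of its edges. For instance
  ∂[2,4,7] = [4,7] − [2,7] + [2,4],
  ∂[4,5,7] = [5,7] − [4,7] + [4,5].
This gives a 12×2 integer matrix of rank 2; reducing to Smith normal form yields diagonal entries (1,1).

Now H_k = ker ∂_k / im ∂_{k+1}, so:

  H_1: rank ker ∂_1 − rank ∂_2 = (12 − 7) − 2 = 3, and the invariant factors of ∂_2 are all 1, so H_1 ≅ Z^3.

H_1 ≅ Z^3.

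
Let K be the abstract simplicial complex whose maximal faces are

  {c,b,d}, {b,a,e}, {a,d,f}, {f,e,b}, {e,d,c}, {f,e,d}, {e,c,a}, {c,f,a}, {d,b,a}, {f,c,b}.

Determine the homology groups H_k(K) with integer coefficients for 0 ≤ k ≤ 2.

Take the total order a < b < c < d < e < f on the vertex set. Then K (dimension 2) consists of the simplices:

  0-simplices (6): a, b, c, d, e, f
  1-simplices (15): ab, ac, ad, ae, af, bc, bd, be, bf, cd, ce, cf, de, df, ef
  2-simplices (10): abd, abe, ace, acf, adf, bcd, bcf, bef, cde, def

so the chain groups are C_0 ≅ Z^6, C_1 ≅ Z^15, C_2 ≅ Z^10.

Boundary ∂_1: C_1 → C_0 maps an edge to its endpoints' difference, ∂[p,q] = q − p.
As a 6×15 matrix over Z this has rank 5, with invariant factors (1,1,1,1,1).

Boundary ∂_2: C_2 → C_1 sends each 2-simplex [p,q,r] to [q,r] − [p,r] + [p,q]. For instance
  ∂bcd = cd − bd + bc,
  ∂adf = df − af + ad.
This gives a 15×10 integer matrix of rank 10; reducing to Smith normal form yields diagonal entries (1,1,1,1,1,1,1,1,1,2).

Now H_k = ker ∂_k / im ∂_{k+1}, so:

  H_0: rank C_0 − rank ∂_1 = 6 − 5 = 1, and the invariant factors of ∂_1 are all 1, so H_0 = Z.
  H_1: rank ker ∂_1 − rank ∂_2 = (15 − 5) − 10 = 0, and ∂_2 has invariant factor 2 > 1, so H_1 = Z/2.
  H_2: rank ker ∂_2 − rank ∂_3 = (10 − 10) − 0 = 0, and there is no ∂_3, so H_2 = 0.

As a check, the Euler characteristic is 6 − 15 + 10 = 1, which agrees with 1 − 0 + 0 = 1.
(K is a triangulation of the real projective plane RP^2.)

H_0 = Z,  H_1 = Z/2,  H_2 = 0.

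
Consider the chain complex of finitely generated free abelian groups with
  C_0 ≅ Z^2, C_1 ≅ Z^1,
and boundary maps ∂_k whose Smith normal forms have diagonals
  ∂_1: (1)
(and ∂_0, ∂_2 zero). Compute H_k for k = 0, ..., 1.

H_0: b_0 = 2 − 0 − 1 = 1; torsion from ∂_1 factors > 1: none. So H_0 ≅ Z.
H_1: b_1 = 1 − 1 − 0 = 0; torsion from ∂_2 factors > 1: none. So H_1 ≅ 0.

H_0 ≅ Z,  H_1 = 0.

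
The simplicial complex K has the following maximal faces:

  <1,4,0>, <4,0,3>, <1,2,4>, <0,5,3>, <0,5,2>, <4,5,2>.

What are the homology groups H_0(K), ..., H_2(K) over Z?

Take the total order 0 < 1 < 2 < 3 < 4 < 5 on the vertex set. Then K (dimension 2) consists of the simplices:

  0-simplices (6): [0], [1], [2], [3], [4], [5]
  1-simplices (12): [0,1], [0,2], [0,3], [0,4], [0,5], [1,2], [1,4], [2,4], [2,5], [3,4], [3,5], [4,5]
  2-simplices (6): [0,1,4], [0,2,5], [0,3,4], [0,3,5], [1,2,4], [2,4,5]

giving chain groups C_0 ≅ Z^6, C_1 ≅ Z^12, C_2 ≅ Z^6.

The boundary map ∂_1: C_1 → C_0 is given by ∂[p,q] = [q] − [p]. For instance
  ∂[0,4] = [4] − [0].
This gives a 6×12 integer matrix of rank 5; reducing to Smith normal form yields diagonal entries (1,1,1,1,1).

Boundary ∂_2: C_2 → C_1 sends each 2-simplex [p,q,r] to [q,r] − [p,r] + [p,q]. For instance
  ∂[0,3,5] = [3,5] − [0,5] + [0,3],
  ∂[0,2,5] = [2,5] − [0,5] + [0,2].
The 12×6 boundary matrix has rank 6 and Smith normal form diag(1,1,1,1,1,1).

Now H_k = ker ∂_k / im ∂_{k+1}, so:

  H_0: rank C_0 − rank ∂_1 = 6 − 5 = 1, and the invariant factors of ∂_1 are all 1, so H_0 ≅ Z.
  H_1: rank ker ∂_1 − rank ∂_2 = (12 − 5) − 6 = 1, and the invariant factors of ∂_2 are all 1, so H_1 ≅ Z.
  H_2: rank ker ∂_2 − rank ∂_3 = (6 − 6) − 0 = 0, and there is no ∂_3, so H_2 ≅ 0.

H_0 = Z,  H_1 = Z,  H_2 = 0.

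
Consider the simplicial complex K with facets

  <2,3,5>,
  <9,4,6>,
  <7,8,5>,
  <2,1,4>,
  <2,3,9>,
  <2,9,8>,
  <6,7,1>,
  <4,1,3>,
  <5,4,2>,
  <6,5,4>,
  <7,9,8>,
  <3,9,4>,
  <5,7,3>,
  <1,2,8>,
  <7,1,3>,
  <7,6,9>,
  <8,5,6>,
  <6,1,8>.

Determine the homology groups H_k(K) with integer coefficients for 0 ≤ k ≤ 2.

K has 9 vertices, 27 edges, 18 triangles.
rank ∂_0 = 0, rank ∂_1 = 8 ⇒ b_0 = 9 − 0 − 8 = 1; all invariant factors of ∂_1 are 1 so no torsion. So H_0 ≅ Z.
rank ∂_1 = 8, rank ∂_2 = 18 ⇒ b_1 = 27 − 8 − 18 = 1; ∂_2 has invariant factor(s) [2] giving torsion. So H_1 ≅ Z ⊕ Z/2Z.
rank ∂_2 = 18, rank ∂_3 = 0 ⇒ b_2 = 18 − 18 − 0 = 0. So H_2 ≅ 0.

H_0 ≅ Z,  H_1 ≅ Z ⊕ Z/2Z,  H_2 = 0.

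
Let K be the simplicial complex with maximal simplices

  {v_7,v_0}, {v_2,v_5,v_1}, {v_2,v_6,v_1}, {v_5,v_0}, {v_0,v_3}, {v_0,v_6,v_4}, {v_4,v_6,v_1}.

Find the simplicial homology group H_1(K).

H_1 ≅ Z.

We work with the vertex ordering v_0 < v_1 < v_2 < v_3 < v_4 < v_5 < v_6 < v_7. The simplices of K, each written with vertices in increasing order, are:

  0-simplices (8): [v_0], [v_1], [v_2], [v_3], [v_4], [v_5], [v_6], [v_7]
  1-simplices (12): [v_0,v_3], [v_0,v_4], [v_0,v_5], [v_0,v_6], [v_0,v_7], [v_1,v_2], [v_1,v_4], [v_1,v_5], [v_1,v_6], [v_2,v_5], [v_2,v_6], [v_4,v_6]
  2-simplices (4): [v_0,v_4,v_6], [v_1,v_2,v_5], [v_1,v_2,v_6], [v_1,v_4,v_6]

giving chain groups C_0 ≅ Z^8, C_1 ≅ Z^12, C_2 ≅ Z^4.

The boundary map ∂_1: C_1 → C_0 maps an edge to its endpoints' difference, ∂[p,q] = q − p. For instance
  ∂[v_0,v_5] = [v_5] − [v_0].
The resulting 8×12 matrix has rank 7, and its Smith normal form has invariant factors (1,1,1,1,1,1,1).

Boundary ∂_2: C_2 → C_1 acts by ∂[p,q,r] = [q,r] − [p,r] + [p,q]. For instance
  ∂[v_1,v_4,v_6] = [v_4,v_6] − [v_1,v_6] + [v_1,v_4],
  ∂[v_1,v_2,v_6] = [v_2,v_6] − [v_1,v_6] + [v_1,v_2].
The resulting 12×4 matrix has rank 4, and its Smith normal form has invariant factors (1,1,1,1).

Reading off H_k = ker ∂_k / im ∂_{k+1}:

  H_1: rank ker ∂_1 − rank ∂_2 = (12 − 7) − 4 = 1, and the invariant factors of ∂_2 are all 1, so H_1 = Z.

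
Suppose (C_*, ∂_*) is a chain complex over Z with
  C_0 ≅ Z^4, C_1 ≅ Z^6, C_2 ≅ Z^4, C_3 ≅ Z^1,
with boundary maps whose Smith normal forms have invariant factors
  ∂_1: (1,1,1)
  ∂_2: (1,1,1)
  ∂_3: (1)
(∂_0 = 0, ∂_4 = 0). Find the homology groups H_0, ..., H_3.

H_0 ≅ Z,  H_1 = 0,  H_2 = 0,  H_3 = 0.

H_0: b_0 = 4 − 0 − 3 = 1; torsion from ∂_1 factors > 1: none. So H_0 ≅ Z.
H_1: b_1 = 6 − 3 − 3 = 0; torsion from ∂_2 factors > 1: none. So H_1 ≅ 0.
H_2: b_2 = 4 − 3 − 1 = 0; torsion from ∂_3 factors > 1: none. So H_2 ≅ 0.
H_3: b_3 = 1 − 1 − 0 = 0; torsion from ∂_4 factors > 1: none. So H_3 ≅ 0.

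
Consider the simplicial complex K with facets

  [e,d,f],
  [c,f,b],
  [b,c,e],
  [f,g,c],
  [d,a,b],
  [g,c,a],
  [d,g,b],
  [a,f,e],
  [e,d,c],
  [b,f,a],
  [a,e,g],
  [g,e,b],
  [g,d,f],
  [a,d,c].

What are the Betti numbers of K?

b_0 = 1, b_1 = 2, b_2 = 1.

Take the total order a < b < c < d < e < f < g on the vertex set. Then K (dimension 2) consists of the simplices:

  0-simplices (7): a, b, c, d, e, f, g
  1-simplices (21): ab, ac, ad, ae, af, ag, bc, bd, be, bf, bg, cd, ce, cf, cg, de, df, dg, ef, eg, fg
  2-simplices (14): abd, abf, acd, acg, aef, aeg, bce, bcf, bdg, beg, cde, cfg, def, dfg

so the chain groups are C_0 ≅ Z^7, C_1 ≅ Z^21, C_2 ≅ Z^14.

Boundary ∂_1: C_1 → C_0 maps an edge to its endpoints' difference, ∂[p,q] = q − p. For instance
  ∂bf = f − b.
This gives a 7×21 integer matrix of rank 6; reducing to Smith normal form yields diagonal entries (1,1,1,1,1,1).

Boundary ∂_2: C_2 → C_1 maps a triangle to the signed sum of its edges. For instance
  ∂aeg = eg − ag + ae,
  ∂bce = ce − be + bc.
This gives a 21×14 integer matrix of rank 13; reducing to Smith normal form yields diagonal entries (1,1,1,1,1,1,1,1,1,1,1,1,1).

Computing H_k = (kernel of ∂_k) / (image of ∂_{k+1}):

  H_0: rank C_0 − rank ∂_1 = 7 − 6 = 1, and the invariant factors of ∂_1 are all 1, so H_0 ≅ Z.
  H_1: rank ker ∂_1 − rank ∂_2 = (21 − 6) − 13 = 2, and the invariant factors of ∂_2 are all 1, so H_1 ≅ Z^2.
  H_2: rank ker ∂_2 − rank ∂_3 = (14 − 13) − 0 = 1, and there is no ∂_3, so H_2 ≅ Z.

(K is a triangulation of the torus T^2.)

Hence the Betti numbers are b_0 = 1, b_1 = 2, b_2 = 1.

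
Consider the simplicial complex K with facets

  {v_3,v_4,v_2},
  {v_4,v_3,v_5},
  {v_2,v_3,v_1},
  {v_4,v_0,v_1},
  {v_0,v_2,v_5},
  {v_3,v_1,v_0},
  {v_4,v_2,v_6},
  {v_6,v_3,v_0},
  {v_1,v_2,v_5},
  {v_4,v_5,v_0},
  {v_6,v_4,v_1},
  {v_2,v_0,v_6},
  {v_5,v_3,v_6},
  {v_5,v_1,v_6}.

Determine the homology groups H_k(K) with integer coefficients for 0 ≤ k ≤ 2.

K has 7 vertices, 21 edges, 14 triangles.
rank ∂_0 = 0, rank ∂_1 = 6 ⇒ b_0 = 7 − 0 − 6 = 1; all invariant factors of ∂_1 are 1 so no torsion. So H_0 ≅ Z.
rank ∂_1 = 6, rank ∂_2 = 13 ⇒ b_1 = 21 − 6 − 13 = 2; all invariant factors of ∂_2 are 1 so no torsion. So H_1 ≅ Z^2.
rank ∂_2 = 13, rank ∂_3 = 0 ⇒ b_2 = 14 − 13 − 0 = 1. So H_2 ≅ Z.

H_0 ≅ Z,  H_1 ≅ Z^2,  H_2 ≅ Z.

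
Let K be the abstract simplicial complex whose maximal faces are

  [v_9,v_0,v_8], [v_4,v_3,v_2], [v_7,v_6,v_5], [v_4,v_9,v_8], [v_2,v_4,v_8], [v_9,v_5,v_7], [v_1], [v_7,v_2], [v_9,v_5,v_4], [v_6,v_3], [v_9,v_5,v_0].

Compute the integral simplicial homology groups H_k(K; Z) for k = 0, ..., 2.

Fix the vertex order v_0 < v_1 < v_2 < v_3 < v_4 < v_5 < v_6 < v_7 < v_8 < v_9 and write every simplex with vertices in increasing order. Then dim K = 2 and the simplices of K are:

  0-simplices (10): [v_0], [v_1], [v_2], [v_3], [v_4], [v_5], [v_6], [v_7], [v_8], [v_9]
  1-simplices (18): (18 of them)
  2-simplices (8): [v_0,v_5,v_9], [v_0,v_8,v_9], [v_2,v_3,v_4], [v_2,v_4,v_8], [v_4,v_5,v_9], [v_4,v_8,v_9], [v_5,v_6,v_7], [v_5,v_7,v_9]

so the chain groups are C_0 ≅ Z^10, C_1 ≅ Z^18, C_2 ≅ Z^8.

The boundary map ∂_1: C_1 → C_0 sends each edge [p,q] (with p < q) to q − p.
This gives a 10×18 integer matrix of rank 8; reducing to Smith normal form yields diagonal entries (1,1,1,1,1,1,1,1).

The boundary map ∂_2: C_2 → C_1 acts by ∂[p,q,r] = [q,r] − [p,r] + [p,q]. For instance
  ∂[v_4,v_8,v_9] = [v_8,v_9] − [v_4,v_9] + [v_4,v_8],
  ∂[v_0,v_5,v_9] = [v_5,v_9] − [v_0,v_9] + [v_0,v_5].
As a 18×8 matrix over Z this has rank 8, with invariant factors (1,1,1,1,1,1,1,1).

Reading off H_k = ker ∂_k / im ∂_{k+1}:

  H_0: rank C_0 − rank ∂_1 = 10 − 8 = 2, and the invariant factors of ∂_1 are all 1, so H_0 = Z^2.
  H_1: rank ker ∂_1 − rank ∂_2 = (18 − 8) − 8 = 2, and the invariant factors of ∂_2 are all 1, so H_1 = Z^2.
  H_2: rank ker ∂_2 − rank ∂_3 = (8 − 8) − 0 = 0, and there is no ∂_3, so H_2 = 0.

H_0 = Z^2,  H_1 = Z^2,  H_2 = 0.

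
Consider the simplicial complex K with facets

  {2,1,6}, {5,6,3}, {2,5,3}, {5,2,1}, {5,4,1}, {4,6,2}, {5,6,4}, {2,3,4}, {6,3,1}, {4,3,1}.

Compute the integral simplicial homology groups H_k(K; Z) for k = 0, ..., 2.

Take the total order 1 < 2 < 3 < 4 < 5 < 6 on the vertex set. Then K (dimension 2) consists of the simplices:

  0-simplices (6): [1], [2], [3], [4], [5], [6]
  1-simplices (15): [1,2], [1,3], [1,4], [1,5], [1,6], [2,3], [2,4], [2,5], [2,6], [3,4], [3,5], [3,6], [4,5], [4,6], [5,6]
  2-simplices (10): [1,2,5], [1,2,6], [1,3,4], [1,3,6], [1,4,5], [2,3,4], [2,3,5], [2,4,6], [3,5,6], [4,5,6]

Hence C_0 ≅ Z^6, C_1 ≅ Z^15, C_2 ≅ Z^10.

The boundary map ∂_1: C_1 → C_0 maps an edge to its endpoints' difference, ∂[p,q] = q − p.
As a 6×15 matrix over Z this has rank 5, with invariant factors (1,1,1,1,1).

The boundary map ∂_2: C_2 → C_1 maps a triangle to the signed sum of its edges. For instance
  ∂[1,3,4] = [3,4] − [1,4] + [1,3],
  ∂[4,5,6] = [5,6] − [4,6] + [4,5].
This gives a 15×10 integer matrix of rank 10; reducing to Smith normal form yields diagonal entries (1,1,1,1,1,1,1,1,1,2).

From H_k ≅ ker(∂_k) / im(∂_{k+1}) we obtain:

  H_0: rank C_0 − rank ∂_1 = 6 − 5 = 1, and the invariant factors of ∂_1 are all 1, so H_0 ≅ Z.
  H_1: rank ker ∂_1 − rank ∂_2 = (15 − 5) − 10 = 0, and ∂_2 has invariant factor 2 > 1, so H_1 ≅ Z/2.
  H_2: rank ker ∂_2 − rank ∂_3 = (10 − 10) − 0 = 0, and there is no ∂_3, so H_2 ≅ 0.

H_0 = Z,  H_1 = Z/2,  H_2 = 0.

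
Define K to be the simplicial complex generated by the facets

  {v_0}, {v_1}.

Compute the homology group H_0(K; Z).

H_0 = Z^2.

We work with the vertex ordering v_0 < v_1. The simplices of K, each written with vertices in increasing order, are:

  0-simplices (2): [v_0], [v_1]

Hence C_0 ≅ Z^2.

Reading off H_k = ker ∂_k / im ∂_{k+1}:

  H_0: rank C_0 − rank ∂_1 = 2 − 0 = 2, and there is no ∂_1, so H_0 = Z^2.

(K is a triangulation of a set of 2 points.)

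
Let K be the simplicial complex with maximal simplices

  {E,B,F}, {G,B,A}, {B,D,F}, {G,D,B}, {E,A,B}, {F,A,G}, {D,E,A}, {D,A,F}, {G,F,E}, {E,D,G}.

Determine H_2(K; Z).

H_2 ≅ 0.

Fix the vertex order A < B < D < E < F < G and write every simplex with vertices in increasing order. Then dim K = 2 and the simplices of K are:

  0-simplices (6): A, B, D, E, F, G
  1-simplices (15): AB, AD, AE, AF, AG, BD, BE, BF, BG, DE, DF, DG, EF, EG, FG
  2-simplices (10): ABE, ABG, ADE, ADF, AFG, BDF, BDG, BEF, DEG, EFG

giving chain groups C_0 ≅ Z^6, C_1 ≅ Z^15, C_2 ≅ Z^10.

The boundary map ∂_1: C_1 → C_0 is given by ∂[p,q] = [q] − [p]. For instance
  ∂AG = G − A.
As a 6×15 matrix over Z this has rank 5, with invariant factors (1,1,1,1,1).

Boundary ∂_2: C_2 → C_1 sends each 2-simplex [p,q,r] to [q,r] − [p,r] + [p,q]. For instance
  ∂BEF = EF − BF + BE,
  ∂ADF = DF − AF + AD.
This gives a 15×10 integer matrix of rank 10; reducing to Smith normal form yields diagonal entries (1,1,1,1,1,1,1,1,1,2).

Now H_k = ker ∂_k / im ∂_{k+1}, so:

  H_2: rank ker ∂_2 − rank ∂_3 = (10 − 10) − 0 = 0, and there is no ∂_3, so H_2 ≅ 0.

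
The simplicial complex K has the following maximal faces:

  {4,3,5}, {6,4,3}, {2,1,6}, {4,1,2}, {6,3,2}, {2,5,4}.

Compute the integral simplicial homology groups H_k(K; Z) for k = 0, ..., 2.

H_0 ≅ Z,  H_1 ≅ Z,  H_2 = 0.

We work with the vertex ordering 1 < 2 < 3 < 4 < 5 < 6. The simplices of K, each written with vertices in increasing order, are:

  0-simplices (6): [1], [2], [3], [4], [5], [6]
  1-simplices (12): [1,2], [1,4], [1,6], [2,3], [2,4], [2,5], [2,6], [3,4], [3,5], [3,6], [4,5], [4,6]
  2-simplices (6): [1,2,4], [1,2,6], [2,3,6], [2,4,5], [3,4,5], [3,4,6]

so the chain groups are C_0 ≅ Z^6, C_1 ≅ Z^12, C_2 ≅ Z^6.

The boundary map ∂_1: C_1 → C_0 is given by ∂[p,q] = [q] − [p]. For instance
  ∂[2,3] = [3] − [2].
As a 6×12 matrix over Z this has rank 5, with invariant factors (1,1,1,1,1).

The boundary map ∂_2: C_2 → C_1 maps a triangle to the signed sum of its edges. For instance
  ∂[1,2,6] = [2,6] − [1,6] + [1,2],
  ∂[3,4,5] = [4,5] − [3,5] + [3,4].
This gives a 12×6 integer matrix of rank 6; reducing to Smith normal form yields diagonal entries (1,1,1,1,1,1).

Computing H_k = (kernel of ∂_k) / (image of ∂_{k+1}):

  H_0: rank C_0 − rank ∂_1 = 6 − 5 = 1, and the invariant factors of ∂_1 are all 1, so H_0 ≅ Z.
  H_1: rank ker ∂_1 − rank ∂_2 = (12 − 5) − 6 = 1, and the invariant factors of ∂_2 are all 1, so H_1 ≅ Z.
  H_2: rank ker ∂_2 − rank ∂_3 = (6 − 6) − 0 = 0, and there is no ∂_3, so H_2 ≅ 0.

(K is a triangulation of the cylinder S^1 x I.)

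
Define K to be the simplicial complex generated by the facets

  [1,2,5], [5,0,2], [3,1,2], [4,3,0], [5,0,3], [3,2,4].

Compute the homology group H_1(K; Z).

H_1 ≅ Z.

We work with the vertex ordering 0 < 1 < 2 < 3 < 4 < 5. The simplices of K, each written with vertices in increasing order, are:

  0-simplices (6): [0], [1], [2], [3], [4], [5]
  1-simplices (12): [0,2], [0,3], [0,4], [0,5], [1,2], [1,3], [1,5], [2,3], [2,4], [2,5], [3,4], [3,5]
  2-simplices (6): [0,2,5], [0,3,4], [0,3,5], [1,2,3], [1,2,5], [2,3,4]

so the chain groups are C_0 ≅ Z^6, C_1 ≅ Z^12, C_2 ≅ Z^6.

∂_1: C_1 → C_0 is given by ∂[p,q] = [q] − [p]. For instance
  ∂[1,2] = [2] − [1].
As a 6×12 matrix over Z this has rank 5, with invariant factors (1,1,1,1,1).

Boundary ∂_2: C_2 → C_1 maps a triangle to the signed sum of its edges. For instance
  ∂[0,2,5] = [2,5] − [0,5] + [0,2],
  ∂[1,2,3] = [2,3] − [1,3] + [1,2].
The resulting 12×6 matrix has rank 6, and its Smith normal form has invariant factors (1,1,1,1,1,1).

Reading off H_k = ker ∂_k / im ∂_{k+1}:

  H_1: rank ker ∂_1 − rank ∂_2 = (12 − 5) − 6 = 1, and the invariant factors of ∂_2 are all 1, so H_1 ≅ Z.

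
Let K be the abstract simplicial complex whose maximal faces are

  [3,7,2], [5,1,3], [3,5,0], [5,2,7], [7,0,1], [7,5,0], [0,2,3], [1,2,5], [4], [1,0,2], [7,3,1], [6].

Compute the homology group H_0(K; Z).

H_0 ≅ Z^3.

Order the vertices as 0 < 1 < 2 < 3 < 4 < 5 < 6 < 7. Listing each simplex with vertices in this order, K has dimension 2 with simplices:

  0-simplices (8): [0], [1], [2], [3], [4], [5], [6], [7]
  1-simplices (15): [0,1], [0,2], [0,3], [0,5], [0,7], [1,2], [1,3], [1,5], [1,7], [2,3], [2,5], [2,7], [3,5], [3,7], [5,7]
  2-simplices (10): [0,1,2], [0,1,7], [0,2,3], [0,3,5], [0,5,7], [1,2,5], [1,3,5], [1,3,7], [2,3,7], [2,5,7]

Hence C_0 ≅ Z^8, C_1 ≅ Z^15, C_2 ≅ Z^10.

∂_1: C_1 → C_0 maps an edge to its endpoints' difference, ∂[p,q] = q − p. For instance
  ∂[0,5] = [5] − [0].
As a 8×15 matrix over Z this has rank 5, with invariant factors (1,1,1,1,1).

∂_2: C_2 → C_1 maps a triangle to the signed sum of its edges. For instance
  ∂[1,3,7] = [3,7] − [1,7] + [1,3],
  ∂[0,1,2] = [1,2] − [0,2] + [0,1].
As a 15×10 matrix over Z this has rank 10, with invariant factors (1,1,1,1,1,1,1,1,1,2).

Computing H_k = (kernel of ∂_k) / (image of ∂_{k+1}):

  H_0: rank C_0 − rank ∂_1 = 8 − 5 = 3, and the invariant factors of ∂_1 are all 1, so H_0 ≅ Z^3.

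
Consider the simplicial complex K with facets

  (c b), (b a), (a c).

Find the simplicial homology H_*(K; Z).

H_0 ≅ Z,  H_1 ≅ Z.

K has 3 vertices, 3 edges.
rank ∂_0 = 0, rank ∂_1 = 2 ⇒ b_0 = 3 − 0 − 2 = 1; all invariant factors of ∂_1 are 1 so no torsion. So H_0 = Z.
rank ∂_1 = 2, rank ∂_2 = 0 ⇒ b_1 = 3 − 2 − 0 = 1. So H_1 = Z.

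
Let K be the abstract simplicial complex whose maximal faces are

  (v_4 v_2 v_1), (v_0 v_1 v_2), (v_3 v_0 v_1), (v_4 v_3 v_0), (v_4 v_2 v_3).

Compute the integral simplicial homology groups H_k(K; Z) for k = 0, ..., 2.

H_0 = Z,  H_1 = Z,  H_2 = 0.

Order the vertices as v_0 < v_1 < v_2 < v_3 < v_4. Listing each simplex with vertices in this order, K has dimension 2 with simplices:

  0-simplices (5): [v_0], [v_1], [v_2], [v_3], [v_4]
  1-simplices (10): [v_0,v_1], [v_0,v_2], [v_0,v_3], [v_0,v_4], [v_1,v_2], [v_1,v_3], [v_1,v_4], [v_2,v_3], [v_2,v_4], [v_3,v_4]
  2-simplices (5): [v_0,v_1,v_2], [v_0,v_1,v_3], [v_0,v_3,v_4], [v_1,v_2,v_4], [v_2,v_3,v_4]

so the chain groups are C_0 ≅ Z^5, C_1 ≅ Z^10, C_2 ≅ Z^5.

The boundary map ∂_1: C_1 → C_0 maps an edge to its endpoints' difference, ∂[p,q] = q − p.
As a 5×10 matrix over Z this has rank 4, with invariant factors (1,1,1,1).

∂_2: C_2 → C_1 sends each 2-simplex [p,q,r] to [q,r] − [p,r] + [p,q]. For instance
  ∂[v_1,v_2,v_4] = [v_2,v_4] − [v_1,v_4] + [v_1,v_2],
  ∂[v_2,v_3,v_4] = [v_3,v_4] − [v_2,v_4] + [v_2,v_3].
This gives a 10×5 integer matrix of rank 5; reducing to Smith normal form yields diagonal entries (1,1,1,1,1).

Reading off H_k = ker ∂_k / im ∂_{k+1}:

  H_0: rank C_0 − rank ∂_1 = 5 − 4 = 1, and the invariant factors of ∂_1 are all 1, so H_0 = Z.
  H_1: rank ker ∂_1 − rank ∂_2 = (10 − 4) − 5 = 1, and the invariant factors of ∂_2 are all 1, so H_1 = Z.
  H_2: rank ker ∂_2 − rank ∂_3 = (5 − 5) − 0 = 0, and there is no ∂_3, so H_2 = 0.

(K is a triangulation of the Möbius band.)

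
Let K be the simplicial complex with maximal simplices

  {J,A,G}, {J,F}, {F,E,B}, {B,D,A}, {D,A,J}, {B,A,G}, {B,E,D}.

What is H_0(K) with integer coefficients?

H_0 = Z.

We work with the vertex ordering A < B < D < E < F < G < J. The simplices of K, each written with vertices in increasing order, are:

  0-simplices (7): A, B, D, E, F, G, J
  1-simplices (13): AB, AD, AG, AJ, BD, BE, BF, BG, DE, DJ, EF, FJ, GJ
  2-simplices (6): ABD, ABG, ADJ, AGJ, BDE, BEF

giving chain groups C_0 ≅ Z^7, C_1 ≅ Z^13, C_2 ≅ Z^6.

The boundary map ∂_1: C_1 → C_0 maps an edge to its endpoints' difference, ∂[p,q] = q − p.
The 7×13 boundary matrix has rank 6 and Smith normal form diag(1,1,1,1,1,1).

∂_2: C_2 → C_1 acts by ∂[p,q,r] = [q,r] − [p,r] + [p,q]. For instance
  ∂ADJ = DJ − AJ + AD,
  ∂ABG = BG − AG + AB.
The resulting 13×6 matrix has rank 6, and its Smith normal form has invariant factors (1,1,1,1,1,1).

Computing H_k = (kernel of ∂_k) / (image of ∂_{k+1}):

  H_0: rank C_0 − rank ∂_1 = 7 − 6 = 1, and the invariant factors of ∂_1 are all 1, so H_0 ≅ Z.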